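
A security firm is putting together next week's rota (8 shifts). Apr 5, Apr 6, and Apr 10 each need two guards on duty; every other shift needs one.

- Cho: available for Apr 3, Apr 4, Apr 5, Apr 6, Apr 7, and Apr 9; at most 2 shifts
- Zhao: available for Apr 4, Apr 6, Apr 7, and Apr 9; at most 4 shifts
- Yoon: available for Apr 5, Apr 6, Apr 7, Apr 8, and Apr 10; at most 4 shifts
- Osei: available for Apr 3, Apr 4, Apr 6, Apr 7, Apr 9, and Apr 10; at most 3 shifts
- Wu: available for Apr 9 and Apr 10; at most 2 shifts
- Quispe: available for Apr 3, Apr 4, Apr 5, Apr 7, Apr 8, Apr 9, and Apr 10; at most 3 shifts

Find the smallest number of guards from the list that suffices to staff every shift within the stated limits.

3

11 slots to fill and no one can take more than 4, so at least ⌈11/4⌉ = 3 guards are needed.
Zhao, Yoon, and Quispe alone can cover everything: Apr 3→Quispe, Apr 4→Zhao, Apr 5→Yoon+Quispe, Apr 6→Zhao+Yoon, Apr 7→Zhao, Apr 8→Yoon, Apr 9→Zhao, Apr 10→Yoon+Quispe.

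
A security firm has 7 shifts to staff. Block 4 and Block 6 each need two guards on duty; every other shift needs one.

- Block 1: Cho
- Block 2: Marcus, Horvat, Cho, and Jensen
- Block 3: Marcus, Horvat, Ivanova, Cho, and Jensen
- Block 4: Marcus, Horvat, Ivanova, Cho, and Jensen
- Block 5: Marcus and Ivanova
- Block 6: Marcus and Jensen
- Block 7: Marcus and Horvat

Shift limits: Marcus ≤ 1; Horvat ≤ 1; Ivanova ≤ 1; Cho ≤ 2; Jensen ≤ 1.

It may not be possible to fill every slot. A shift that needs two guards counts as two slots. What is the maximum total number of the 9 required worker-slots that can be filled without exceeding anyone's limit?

6

Total capacity across all guards is 1+1+1+2+1 = 6, and 9 slots are needed, so at most 6 can be filled.
An assignment achieving 6: Block 1→Cho, Block 2→Cho, Block 3→Ivanova, Block 5→Marcus, Block 6→Jensen, Block 7→Horvat.
Loads: Marcus 1/1, Horvat 1/1, Ivanova 1/1, Cho 2/2, Jensen 1/1.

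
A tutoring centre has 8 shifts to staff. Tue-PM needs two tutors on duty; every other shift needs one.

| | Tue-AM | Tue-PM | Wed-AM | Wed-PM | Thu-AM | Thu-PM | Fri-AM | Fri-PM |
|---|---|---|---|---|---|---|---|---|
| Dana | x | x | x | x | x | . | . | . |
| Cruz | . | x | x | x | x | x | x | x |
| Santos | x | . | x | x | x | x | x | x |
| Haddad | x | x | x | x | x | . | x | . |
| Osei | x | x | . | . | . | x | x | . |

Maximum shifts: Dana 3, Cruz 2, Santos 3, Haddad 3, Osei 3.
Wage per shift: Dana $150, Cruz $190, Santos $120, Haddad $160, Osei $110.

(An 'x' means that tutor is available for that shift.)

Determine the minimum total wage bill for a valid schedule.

Picking the cheapest available tutor for each shift independently would cost $1070, but that ignores the shift limits.
An optimal schedule: Tue-AM→Osei, Tue-PM→Osei+Dana, Wed-AM→Santos, Wed-PM→Dana, Thu-AM→Dana, Thu-PM→Osei, Fri-AM→Santos, Fri-PM→Santos.
Total: 110 + 110 + 150 + 120 + 150 + 150 + 110 + 120 + 120 = $1140.

$1140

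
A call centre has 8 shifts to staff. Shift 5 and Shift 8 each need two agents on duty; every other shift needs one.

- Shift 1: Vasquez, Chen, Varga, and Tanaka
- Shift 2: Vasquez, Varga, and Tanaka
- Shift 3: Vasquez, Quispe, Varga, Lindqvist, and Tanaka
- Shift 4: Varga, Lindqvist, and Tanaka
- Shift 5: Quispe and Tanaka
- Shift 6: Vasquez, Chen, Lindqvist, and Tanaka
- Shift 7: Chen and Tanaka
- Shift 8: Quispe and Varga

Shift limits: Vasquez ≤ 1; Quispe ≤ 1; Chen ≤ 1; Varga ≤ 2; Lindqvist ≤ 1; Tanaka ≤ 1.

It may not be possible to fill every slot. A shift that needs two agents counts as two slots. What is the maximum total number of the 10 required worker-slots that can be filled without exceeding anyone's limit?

7

Total capacity across all agents is 1+1+1+2+1+1 = 7, and 10 slots are needed, so at most 7 can be filled.
An assignment achieving 7: Shift 2→Vasquez, Shift 4→Varga, Shift 5→Quispe+Tanaka, Shift 6→Lindqvist, Shift 7→Chen, Shift 8→Varga.
Loads: Vasquez 1/1, Quispe 1/1, Chen 1/1, Varga 2/2, Lindqvist 1/1, Tanaka 1/1.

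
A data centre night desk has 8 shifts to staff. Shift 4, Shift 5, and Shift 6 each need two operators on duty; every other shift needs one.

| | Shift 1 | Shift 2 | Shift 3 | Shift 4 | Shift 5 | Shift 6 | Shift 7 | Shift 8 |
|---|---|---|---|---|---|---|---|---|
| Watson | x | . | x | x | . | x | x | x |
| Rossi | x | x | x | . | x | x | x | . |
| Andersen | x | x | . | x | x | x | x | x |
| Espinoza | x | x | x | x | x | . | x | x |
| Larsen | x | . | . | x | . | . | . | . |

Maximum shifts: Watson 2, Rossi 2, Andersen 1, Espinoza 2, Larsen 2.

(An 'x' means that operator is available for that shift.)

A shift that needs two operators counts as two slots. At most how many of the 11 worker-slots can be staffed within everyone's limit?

9

Total capacity across all operators is 2+2+1+2+2 = 9, and 11 slots are needed, so at most 9 can be filled.
An assignment achieving 9: Shift 1→Larsen, Shift 2→Rossi, Shift 3→Watson, Shift 4→Espinoza+Larsen, Shift 5→Rossi+Andersen, Shift 6→Watson, Shift 8→Espinoza.
Loads: Watson 2/2, Rossi 2/2, Andersen 1/1, Espinoza 2/2, Larsen 2/2.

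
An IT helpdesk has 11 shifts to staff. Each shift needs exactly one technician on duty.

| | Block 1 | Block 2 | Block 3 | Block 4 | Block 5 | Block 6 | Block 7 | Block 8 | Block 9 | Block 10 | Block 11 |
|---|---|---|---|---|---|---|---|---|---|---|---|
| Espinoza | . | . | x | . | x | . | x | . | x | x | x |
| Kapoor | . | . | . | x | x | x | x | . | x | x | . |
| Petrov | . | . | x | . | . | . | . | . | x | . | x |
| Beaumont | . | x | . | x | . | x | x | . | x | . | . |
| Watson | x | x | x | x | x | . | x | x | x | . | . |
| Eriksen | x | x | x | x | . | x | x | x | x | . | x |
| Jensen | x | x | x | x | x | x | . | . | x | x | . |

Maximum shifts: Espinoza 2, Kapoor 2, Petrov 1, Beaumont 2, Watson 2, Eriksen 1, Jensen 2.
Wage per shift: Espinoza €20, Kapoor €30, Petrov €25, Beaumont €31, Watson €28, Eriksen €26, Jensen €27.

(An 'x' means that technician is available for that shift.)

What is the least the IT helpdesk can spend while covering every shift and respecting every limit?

Picking the cheapest available technician for each shift independently would cost €250, but that ignores the shift limits.
An optimal schedule: Block 1→Jensen, Block 2→Jensen, Block 3→Petrov, Block 4→Watson, Block 5→Watson, Block 6→Kapoor, Block 7→Kapoor, Block 8→Eriksen, Block 9→Beaumont, Block 10→Espinoza, Block 11→Espinoza.
Total: 27 + 27 + 25 + 28 + 28 + 30 + 30 + 26 + 31 + 20 + 20 = €292.

€292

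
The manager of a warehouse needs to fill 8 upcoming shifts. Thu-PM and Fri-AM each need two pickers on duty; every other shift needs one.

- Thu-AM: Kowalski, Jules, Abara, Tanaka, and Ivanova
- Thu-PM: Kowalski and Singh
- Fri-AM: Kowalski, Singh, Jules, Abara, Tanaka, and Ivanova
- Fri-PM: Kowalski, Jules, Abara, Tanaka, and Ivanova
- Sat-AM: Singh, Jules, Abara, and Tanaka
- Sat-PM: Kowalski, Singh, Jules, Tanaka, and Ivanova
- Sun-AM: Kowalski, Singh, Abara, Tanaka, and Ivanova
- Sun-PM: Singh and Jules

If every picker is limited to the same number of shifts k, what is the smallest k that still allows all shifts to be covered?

With 6 pickers and 10 worker-slots to fill, someone must work at least ⌈10/6⌉ = 2 shifts, so k ≥ 2.
k = 2 works: Thu-AM→Kowalski, Thu-PM→Kowalski+Singh, Fri-AM→Abara+Tanaka, Fri-PM→Jules, Sat-AM→Jules, Sat-PM→Tanaka, Sun-AM→Abara, Sun-PM→Singh.
Loads: Kowalski 2, Singh 2, Jules 2, Abara 2, Tanaka 2, Ivanova 0 — all ≤ 2.

2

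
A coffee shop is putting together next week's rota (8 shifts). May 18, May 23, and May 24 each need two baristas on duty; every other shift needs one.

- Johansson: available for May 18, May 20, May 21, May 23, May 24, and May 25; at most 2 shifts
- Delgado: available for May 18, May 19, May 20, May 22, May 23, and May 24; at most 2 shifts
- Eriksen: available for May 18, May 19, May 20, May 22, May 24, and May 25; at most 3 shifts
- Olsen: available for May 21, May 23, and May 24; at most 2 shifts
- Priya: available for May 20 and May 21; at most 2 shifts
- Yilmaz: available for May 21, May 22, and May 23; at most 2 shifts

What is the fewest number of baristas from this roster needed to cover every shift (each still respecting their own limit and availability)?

11 slots to fill and no one can take more than 3, so at least ⌈11/3⌉ = 4 baristas are needed.
Any 4 baristas together have capacity at most 3+2+2+2 = 9 < 11 slots, so 4 can never suffice.
Johansson, Delgado, Eriksen, Olsen, and Priya alone can cover everything: May 18→Johansson+Eriksen, May 19→Delgado, May 20→Priya, May 21→Priya, May 22→Delgado, May 23→Johansson+Olsen, May 24→Eriksen+Olsen, May 25→Eriksen.

5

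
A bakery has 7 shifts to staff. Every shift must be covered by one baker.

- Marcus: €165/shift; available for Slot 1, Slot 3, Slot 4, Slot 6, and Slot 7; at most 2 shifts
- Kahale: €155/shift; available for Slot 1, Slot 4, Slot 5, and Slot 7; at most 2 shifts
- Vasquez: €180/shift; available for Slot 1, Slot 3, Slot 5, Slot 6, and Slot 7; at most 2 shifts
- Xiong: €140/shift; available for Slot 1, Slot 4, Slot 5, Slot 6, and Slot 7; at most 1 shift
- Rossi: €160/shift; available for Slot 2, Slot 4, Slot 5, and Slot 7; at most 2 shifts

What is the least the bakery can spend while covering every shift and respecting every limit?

Slot 2 can only be covered by Rossi, so that assignment is forced.
Picking the cheapest available baker for each shift independently would cost €1025, but that ignores the shift limits.
An optimal schedule: Slot 1→Kahale, Slot 2→Rossi, Slot 3→Marcus, Slot 4→Kahale, Slot 5→Rossi, Slot 6→Xiong, Slot 7→Marcus.
Total: 155 + 160 + 165 + 155 + 160 + 140 + 165 = €1100.

€1100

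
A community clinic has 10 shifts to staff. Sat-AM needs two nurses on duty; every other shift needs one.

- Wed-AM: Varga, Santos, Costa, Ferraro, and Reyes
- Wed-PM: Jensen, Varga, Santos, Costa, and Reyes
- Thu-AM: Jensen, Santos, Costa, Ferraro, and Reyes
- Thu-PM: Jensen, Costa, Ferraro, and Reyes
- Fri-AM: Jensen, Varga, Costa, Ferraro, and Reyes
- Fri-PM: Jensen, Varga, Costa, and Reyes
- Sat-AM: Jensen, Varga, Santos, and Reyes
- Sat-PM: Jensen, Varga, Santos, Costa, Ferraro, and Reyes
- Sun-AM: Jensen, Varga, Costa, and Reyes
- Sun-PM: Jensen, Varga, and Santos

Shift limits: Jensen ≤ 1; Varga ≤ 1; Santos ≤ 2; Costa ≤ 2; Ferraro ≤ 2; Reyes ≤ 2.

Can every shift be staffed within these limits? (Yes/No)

Total capacity is 1+1+2+2+2+2 = 10 but 11 worker-slots are needed — infeasible.

No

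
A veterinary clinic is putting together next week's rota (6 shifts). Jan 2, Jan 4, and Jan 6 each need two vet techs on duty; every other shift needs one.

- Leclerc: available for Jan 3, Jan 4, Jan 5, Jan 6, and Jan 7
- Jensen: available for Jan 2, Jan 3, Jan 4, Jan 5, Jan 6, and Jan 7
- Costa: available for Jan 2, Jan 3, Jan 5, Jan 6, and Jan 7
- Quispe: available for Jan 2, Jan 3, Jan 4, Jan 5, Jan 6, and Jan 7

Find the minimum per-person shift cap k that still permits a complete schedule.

With 4 vet techs and 9 worker-slots to fill, someone must work at least ⌈9/4⌉ = 3 shifts, so k ≥ 3.
k = 3 works: Jan 2→Jensen+Costa, Jan 3→Leclerc, Jan 4→Leclerc+Jensen, Jan 5→Leclerc, Jan 6→Costa+Quispe, Jan 7→Jensen.
Loads: Leclerc 3, Jensen 3, Costa 2, Quispe 1 — all ≤ 3.

3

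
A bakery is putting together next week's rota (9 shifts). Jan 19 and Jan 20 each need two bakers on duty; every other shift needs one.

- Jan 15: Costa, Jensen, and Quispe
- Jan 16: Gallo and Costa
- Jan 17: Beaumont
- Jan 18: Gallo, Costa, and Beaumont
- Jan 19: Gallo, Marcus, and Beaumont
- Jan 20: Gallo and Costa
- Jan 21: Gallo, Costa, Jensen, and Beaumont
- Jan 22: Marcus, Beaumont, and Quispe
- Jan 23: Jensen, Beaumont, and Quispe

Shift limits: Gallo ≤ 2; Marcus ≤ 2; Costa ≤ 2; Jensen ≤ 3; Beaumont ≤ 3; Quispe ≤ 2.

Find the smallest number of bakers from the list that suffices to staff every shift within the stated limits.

5

11 slots to fill and no one can take more than 3, so at least ⌈11/3⌉ = 4 bakers are needed.
Any 4 bakers together have capacity at most 3+3+2+2 = 10 < 11 slots, so 4 can never suffice.
Gallo, Marcus, Costa, Jensen, and Beaumont alone can cover everything: Jan 15→Costa, Jan 16→Gallo, Jan 17→Beaumont, Jan 18→Beaumont, Jan 19→Marcus+Beaumont, Jan 20→Gallo+Costa, Jan 21→Jensen, Jan 22→Marcus, Jan 23→Jensen.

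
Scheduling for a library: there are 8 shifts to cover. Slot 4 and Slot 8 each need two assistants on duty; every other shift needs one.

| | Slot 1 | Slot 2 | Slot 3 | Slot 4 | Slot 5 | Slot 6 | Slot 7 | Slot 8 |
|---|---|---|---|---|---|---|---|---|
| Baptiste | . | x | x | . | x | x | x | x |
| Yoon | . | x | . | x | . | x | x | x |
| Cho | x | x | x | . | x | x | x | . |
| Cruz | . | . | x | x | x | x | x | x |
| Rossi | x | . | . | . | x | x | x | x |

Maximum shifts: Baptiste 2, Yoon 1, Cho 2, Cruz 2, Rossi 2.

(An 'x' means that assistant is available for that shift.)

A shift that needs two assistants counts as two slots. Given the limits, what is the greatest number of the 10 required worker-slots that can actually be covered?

Total capacity across all assistants is 2+1+2+2+2 = 9, and 10 slots are needed, so at most 9 can be filled.
An assignment achieving 9: Slot 1→Cho, Slot 2→Baptiste, Slot 3→Baptiste, Slot 4→Yoon+Cruz, Slot 5→Cho, Slot 6→Rossi, Slot 8→Cruz+Rossi.
Loads: Baptiste 2/2, Yoon 1/1, Cho 2/2, Cruz 2/2, Rossi 2/2.

9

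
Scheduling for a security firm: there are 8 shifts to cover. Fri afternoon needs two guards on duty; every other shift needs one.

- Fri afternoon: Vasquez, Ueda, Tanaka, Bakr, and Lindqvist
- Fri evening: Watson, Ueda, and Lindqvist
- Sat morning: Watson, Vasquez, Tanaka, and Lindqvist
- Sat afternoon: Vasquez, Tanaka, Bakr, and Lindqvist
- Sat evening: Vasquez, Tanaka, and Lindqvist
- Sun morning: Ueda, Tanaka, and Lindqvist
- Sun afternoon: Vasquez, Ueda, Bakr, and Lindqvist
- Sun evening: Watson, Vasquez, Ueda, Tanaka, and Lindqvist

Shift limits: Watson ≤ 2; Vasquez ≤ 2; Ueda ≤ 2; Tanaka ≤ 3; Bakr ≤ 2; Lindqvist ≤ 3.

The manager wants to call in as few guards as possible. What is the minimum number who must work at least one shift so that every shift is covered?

4

9 slots to fill and no one can take more than 3, so at least ⌈9/3⌉ = 3 guards are needed.
Any 3 guards together have capacity at most 3+3+2 = 8 < 9 slots, so 3 can never suffice.
Watson, Vasquez, Ueda, and Tanaka alone can cover everything: Fri afternoon→Ueda+Tanaka, Fri evening→Watson, Sat morning→Watson, Sat afternoon→Vasquez, Sat evening→Vasquez, Sun morning→Tanaka, Sun afternoon→Ueda, Sun evening→Tanaka.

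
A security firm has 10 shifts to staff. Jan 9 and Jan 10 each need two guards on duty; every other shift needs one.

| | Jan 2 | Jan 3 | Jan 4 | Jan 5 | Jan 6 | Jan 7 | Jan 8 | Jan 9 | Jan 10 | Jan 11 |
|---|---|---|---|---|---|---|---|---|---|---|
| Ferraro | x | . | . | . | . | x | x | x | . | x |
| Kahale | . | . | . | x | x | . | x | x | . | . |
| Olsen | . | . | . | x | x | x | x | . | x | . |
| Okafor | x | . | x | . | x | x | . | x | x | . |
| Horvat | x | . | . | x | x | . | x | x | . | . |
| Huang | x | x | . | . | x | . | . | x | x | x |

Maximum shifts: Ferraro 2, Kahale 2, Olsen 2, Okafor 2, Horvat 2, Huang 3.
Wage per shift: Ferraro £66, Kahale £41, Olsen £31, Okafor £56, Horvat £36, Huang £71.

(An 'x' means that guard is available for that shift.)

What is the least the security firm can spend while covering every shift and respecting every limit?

£602

Jan 3 can only be covered by Huang, so that assignment is forced.
Jan 4 can only be covered by Okafor, so that assignment is forced.
Picking the cheapest available guard for each shift independently would cost £517, but that ignores the shift limits.
An optimal schedule: Jan 2→Horvat, Jan 3→Huang, Jan 4→Okafor, Jan 5→Kahale, Jan 6→Olsen, Jan 7→Ferraro, Jan 8→Kahale, Jan 9→Horvat+Huang, Jan 10→Olsen+Okafor, Jan 11→Ferraro.
Total: 36 + 71 + 56 + 41 + 31 + 66 + 41 + 36 + 71 + 31 + 56 + 66 = £602.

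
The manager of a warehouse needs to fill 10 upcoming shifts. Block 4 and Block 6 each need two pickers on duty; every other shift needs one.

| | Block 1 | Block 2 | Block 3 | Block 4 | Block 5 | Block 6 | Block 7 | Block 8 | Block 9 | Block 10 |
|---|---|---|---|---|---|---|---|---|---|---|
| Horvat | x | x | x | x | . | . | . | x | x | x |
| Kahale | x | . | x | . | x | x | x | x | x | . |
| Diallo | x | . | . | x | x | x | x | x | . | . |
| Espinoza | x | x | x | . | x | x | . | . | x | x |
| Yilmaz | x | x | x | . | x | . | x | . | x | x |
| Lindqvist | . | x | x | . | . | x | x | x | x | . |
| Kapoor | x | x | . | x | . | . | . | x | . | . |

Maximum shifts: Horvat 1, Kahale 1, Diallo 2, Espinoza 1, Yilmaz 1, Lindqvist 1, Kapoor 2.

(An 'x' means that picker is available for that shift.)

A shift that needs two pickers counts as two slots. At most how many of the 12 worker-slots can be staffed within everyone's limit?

Total capacity across all pickers is 1+1+2+1+1+1+2 = 9, and 12 slots are needed, so at most 9 can be filled.
An assignment achieving 9: Block 2→Kapoor, Block 4→Horvat+Diallo, Block 5→Kahale, Block 6→Diallo+Lindqvist, Block 7→Yilmaz, Block 8→Kapoor, Block 10→Espinoza.
Loads: Horvat 1/1, Kahale 1/1, Diallo 2/2, Espinoza 1/1, Yilmaz 1/1, Lindqvist 1/1, Kapoor 2/2.

9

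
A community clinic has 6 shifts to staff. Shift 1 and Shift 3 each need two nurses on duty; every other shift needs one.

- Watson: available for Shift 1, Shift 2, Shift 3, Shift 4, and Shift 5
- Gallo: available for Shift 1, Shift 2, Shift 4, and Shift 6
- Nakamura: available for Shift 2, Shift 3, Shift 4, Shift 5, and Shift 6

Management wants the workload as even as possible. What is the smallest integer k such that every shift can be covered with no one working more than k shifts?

With 3 nurses and 8 worker-slots to fill, someone must work at least ⌈8/3⌉ = 3 shifts, so k ≥ 3.
k = 3 works: Shift 1→Watson+Gallo, Shift 2→Gallo, Shift 3→Watson+Nakamura, Shift 4→Nakamura, Shift 5→Watson, Shift 6→Gallo.
Loads: Watson 3, Gallo 3, Nakamura 2 — all ≤ 3.

3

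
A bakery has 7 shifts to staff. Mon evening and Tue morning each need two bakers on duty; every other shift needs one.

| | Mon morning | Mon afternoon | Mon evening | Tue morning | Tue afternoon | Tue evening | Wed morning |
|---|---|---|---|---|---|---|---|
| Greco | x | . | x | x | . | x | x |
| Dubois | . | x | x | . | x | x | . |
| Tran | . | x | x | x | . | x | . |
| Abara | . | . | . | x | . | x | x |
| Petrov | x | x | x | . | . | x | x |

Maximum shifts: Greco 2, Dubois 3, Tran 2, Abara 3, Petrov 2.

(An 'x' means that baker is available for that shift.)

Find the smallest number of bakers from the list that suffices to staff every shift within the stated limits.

9 slots to fill and no one can take more than 3, so at least ⌈9/3⌉ = 3 bakers are needed.
Any 3 bakers together have capacity at most 3+3+2 = 8 < 9 slots, so 3 can never suffice.
Greco, Dubois, Tran, and Abara alone can cover everything: Mon morning→Greco, Mon afternoon→Dubois, Mon evening→Dubois+Tran, Tue morning→Tran+Abara, Tue afternoon→Dubois, Tue evening→Abara, Wed morning→Greco.

4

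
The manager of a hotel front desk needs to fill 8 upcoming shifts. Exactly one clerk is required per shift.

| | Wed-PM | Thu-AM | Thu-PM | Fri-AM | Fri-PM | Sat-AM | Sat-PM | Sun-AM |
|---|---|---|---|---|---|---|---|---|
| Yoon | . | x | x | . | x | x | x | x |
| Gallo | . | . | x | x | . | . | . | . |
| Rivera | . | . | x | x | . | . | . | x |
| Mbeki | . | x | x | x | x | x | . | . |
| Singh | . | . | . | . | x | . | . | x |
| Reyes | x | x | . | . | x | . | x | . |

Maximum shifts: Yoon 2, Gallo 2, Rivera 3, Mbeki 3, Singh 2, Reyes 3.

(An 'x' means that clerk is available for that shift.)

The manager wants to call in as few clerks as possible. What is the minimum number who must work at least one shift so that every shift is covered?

3

8 slots to fill and no one can take more than 3, so at least ⌈8/3⌉ = 3 clerks are needed.
Yoon, Rivera, and Reyes alone can cover everything: Wed-PM→Reyes, Thu-AM→Yoon, Thu-PM→Rivera, Fri-AM→Rivera, Fri-PM→Reyes, Sat-AM→Yoon, Sat-PM→Reyes, Sun-AM→Rivera.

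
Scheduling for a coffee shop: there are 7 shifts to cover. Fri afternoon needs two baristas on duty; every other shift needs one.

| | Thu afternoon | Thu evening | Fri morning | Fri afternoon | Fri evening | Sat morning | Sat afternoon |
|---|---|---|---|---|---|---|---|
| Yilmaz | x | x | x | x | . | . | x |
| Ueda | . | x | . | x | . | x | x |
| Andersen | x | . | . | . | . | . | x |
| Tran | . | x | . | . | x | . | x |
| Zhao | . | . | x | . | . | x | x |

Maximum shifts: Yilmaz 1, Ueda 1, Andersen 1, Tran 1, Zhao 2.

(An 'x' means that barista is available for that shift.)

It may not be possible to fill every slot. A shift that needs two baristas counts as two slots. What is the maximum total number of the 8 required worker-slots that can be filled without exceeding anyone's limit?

Total capacity across all baristas is 1+1+1+1+2 = 6, and 8 slots are needed, so at most 6 can be filled.
An assignment achieving 6: Thu afternoon→Yilmaz, Fri morning→Zhao, Fri afternoon→Ueda, Fri evening→Tran, Sat morning→Zhao, Sat afternoon→Andersen.
Loads: Yilmaz 1/1, Ueda 1/1, Andersen 1/1, Tran 1/1, Zhao 2/2.

6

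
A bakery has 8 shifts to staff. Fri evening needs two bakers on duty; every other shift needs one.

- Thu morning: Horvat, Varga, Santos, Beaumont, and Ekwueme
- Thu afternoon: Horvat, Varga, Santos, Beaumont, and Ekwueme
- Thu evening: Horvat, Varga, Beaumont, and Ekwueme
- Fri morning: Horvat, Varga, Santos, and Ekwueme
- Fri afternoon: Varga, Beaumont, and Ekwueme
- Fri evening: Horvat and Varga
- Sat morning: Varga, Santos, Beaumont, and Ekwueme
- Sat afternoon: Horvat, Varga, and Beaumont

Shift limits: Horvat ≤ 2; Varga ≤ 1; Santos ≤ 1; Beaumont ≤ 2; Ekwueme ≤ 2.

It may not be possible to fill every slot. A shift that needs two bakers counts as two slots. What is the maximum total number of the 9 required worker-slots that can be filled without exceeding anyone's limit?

Total capacity across all bakers is 2+1+1+2+2 = 8, and 9 slots are needed, so at most 8 can be filled.
An assignment achieving 8: Thu morning→Ekwueme, Thu evening→Beaumont, Fri morning→Santos, Fri afternoon→Beaumont, Fri evening→Horvat+Varga, Sat morning→Ekwueme, Sat afternoon→Horvat.
Loads: Horvat 2/2, Varga 1/1, Santos 1/1, Beaumont 2/2, Ekwueme 2/2.

8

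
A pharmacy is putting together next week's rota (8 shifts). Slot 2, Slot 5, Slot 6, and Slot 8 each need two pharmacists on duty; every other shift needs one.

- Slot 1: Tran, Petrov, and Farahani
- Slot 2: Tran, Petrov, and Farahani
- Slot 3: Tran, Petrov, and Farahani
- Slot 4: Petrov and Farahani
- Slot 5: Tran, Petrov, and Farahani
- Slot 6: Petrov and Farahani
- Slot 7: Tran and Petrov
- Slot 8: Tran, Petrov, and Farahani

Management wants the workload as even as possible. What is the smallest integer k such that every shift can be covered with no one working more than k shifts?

4

With 3 pharmacists and 12 worker-slots to fill, someone must work at least ⌈12/3⌉ = 4 shifts, so k ≥ 4.
k = 4 works: Slot 1→Tran, Slot 2→Tran+Petrov, Slot 3→Farahani, Slot 4→Petrov, Slot 5→Tran+Farahani, Slot 6→Petrov+Farahani, Slot 7→Tran, Slot 8→Petrov+Farahani.
Loads: Tran 4, Petrov 4, Farahani 4 — all ≤ 4.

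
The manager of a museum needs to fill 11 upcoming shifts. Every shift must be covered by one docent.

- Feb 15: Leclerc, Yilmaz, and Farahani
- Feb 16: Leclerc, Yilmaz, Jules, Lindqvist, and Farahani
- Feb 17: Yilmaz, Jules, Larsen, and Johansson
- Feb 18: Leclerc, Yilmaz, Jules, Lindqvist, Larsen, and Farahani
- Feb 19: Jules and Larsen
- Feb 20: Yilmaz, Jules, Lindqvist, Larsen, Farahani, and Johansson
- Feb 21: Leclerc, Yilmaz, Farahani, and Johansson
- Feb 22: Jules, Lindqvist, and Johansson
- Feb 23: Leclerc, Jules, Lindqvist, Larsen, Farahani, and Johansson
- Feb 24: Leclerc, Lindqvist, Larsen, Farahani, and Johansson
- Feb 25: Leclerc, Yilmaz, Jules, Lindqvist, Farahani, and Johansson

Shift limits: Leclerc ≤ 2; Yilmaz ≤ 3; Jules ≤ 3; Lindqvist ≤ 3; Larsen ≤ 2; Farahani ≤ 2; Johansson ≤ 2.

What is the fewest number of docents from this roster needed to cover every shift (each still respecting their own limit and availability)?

11 slots to fill and no one can take more than 3, so at least ⌈11/3⌉ = 4 docents are needed.
Leclerc, Yilmaz, Jules, and Lindqvist alone can cover everything: Feb 15→Leclerc, Feb 16→Yilmaz, Feb 17→Yilmaz, Feb 18→Lindqvist, Feb 19→Jules, Feb 20→Yilmaz, Feb 21→Leclerc, Feb 22→Jules, Feb 23→Jules, Feb 24→Lindqvist, Feb 25→Lindqvist.

4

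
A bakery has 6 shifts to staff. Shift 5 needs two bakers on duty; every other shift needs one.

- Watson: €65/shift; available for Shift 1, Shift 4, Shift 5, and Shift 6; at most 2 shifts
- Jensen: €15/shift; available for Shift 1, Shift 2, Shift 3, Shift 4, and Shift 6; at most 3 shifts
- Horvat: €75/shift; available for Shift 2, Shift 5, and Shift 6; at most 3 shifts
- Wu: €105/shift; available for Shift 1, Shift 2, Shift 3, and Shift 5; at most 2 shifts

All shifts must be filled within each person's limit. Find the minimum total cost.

€325

Picking the cheapest available baker for each shift independently would cost €215, but that ignores the shift limits.
An optimal schedule: Shift 1→Jensen, Shift 2→Horvat, Shift 3→Jensen, Shift 4→Jensen, Shift 5→Watson+Horvat, Shift 6→Watson.
Total: 15 + 75 + 15 + 15 + 65 + 75 + 65 = €325.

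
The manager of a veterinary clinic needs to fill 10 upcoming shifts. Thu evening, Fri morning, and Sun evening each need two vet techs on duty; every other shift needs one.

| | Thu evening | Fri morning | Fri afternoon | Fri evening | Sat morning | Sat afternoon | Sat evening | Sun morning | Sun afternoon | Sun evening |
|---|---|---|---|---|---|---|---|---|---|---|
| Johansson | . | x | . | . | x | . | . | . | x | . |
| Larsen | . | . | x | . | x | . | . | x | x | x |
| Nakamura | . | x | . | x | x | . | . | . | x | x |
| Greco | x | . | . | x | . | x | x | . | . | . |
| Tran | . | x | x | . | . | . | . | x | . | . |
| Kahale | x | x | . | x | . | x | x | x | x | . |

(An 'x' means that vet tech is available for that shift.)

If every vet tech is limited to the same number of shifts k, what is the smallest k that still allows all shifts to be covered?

With 6 vet techs and 13 worker-slots to fill, someone must work at least ⌈13/6⌉ = 3 shifts, so k ≥ 3.
k = 3 works: Thu evening→Greco+Kahale, Fri morning→Johansson+Nakamura, Fri afternoon→Larsen, Fri evening→Nakamura, Sat morning→Johansson, Sat afternoon→Greco, Sat evening→Greco, Sun morning→Larsen, Sun afternoon→Johansson, Sun evening→Larsen+Nakamura.
Loads: Johansson 3, Larsen 3, Nakamura 3, Greco 3, Tran 0, Kahale 1 — all ≤ 3.

3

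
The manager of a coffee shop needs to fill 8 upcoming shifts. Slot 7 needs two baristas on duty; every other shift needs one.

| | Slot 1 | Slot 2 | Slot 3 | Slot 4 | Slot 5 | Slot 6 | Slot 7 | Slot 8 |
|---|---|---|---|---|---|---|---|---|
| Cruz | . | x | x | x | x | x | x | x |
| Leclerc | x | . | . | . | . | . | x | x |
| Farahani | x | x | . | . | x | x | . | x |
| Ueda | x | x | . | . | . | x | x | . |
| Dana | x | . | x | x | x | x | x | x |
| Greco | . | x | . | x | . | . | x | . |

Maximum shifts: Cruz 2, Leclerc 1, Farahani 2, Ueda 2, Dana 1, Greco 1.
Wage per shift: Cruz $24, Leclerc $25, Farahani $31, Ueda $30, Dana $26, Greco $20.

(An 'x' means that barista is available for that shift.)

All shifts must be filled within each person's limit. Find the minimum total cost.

$241

Picking the cheapest available barista for each shift independently would cost $205, but that ignores the shift limits.
An optimal schedule: Slot 1→Leclerc, Slot 2→Farahani, Slot 3→Cruz, Slot 4→Cruz, Slot 5→Farahani, Slot 6→Ueda, Slot 7→Ueda+Greco, Slot 8→Dana.
Total: 25 + 31 + 24 + 24 + 31 + 30 + 30 + 20 + 26 = $241.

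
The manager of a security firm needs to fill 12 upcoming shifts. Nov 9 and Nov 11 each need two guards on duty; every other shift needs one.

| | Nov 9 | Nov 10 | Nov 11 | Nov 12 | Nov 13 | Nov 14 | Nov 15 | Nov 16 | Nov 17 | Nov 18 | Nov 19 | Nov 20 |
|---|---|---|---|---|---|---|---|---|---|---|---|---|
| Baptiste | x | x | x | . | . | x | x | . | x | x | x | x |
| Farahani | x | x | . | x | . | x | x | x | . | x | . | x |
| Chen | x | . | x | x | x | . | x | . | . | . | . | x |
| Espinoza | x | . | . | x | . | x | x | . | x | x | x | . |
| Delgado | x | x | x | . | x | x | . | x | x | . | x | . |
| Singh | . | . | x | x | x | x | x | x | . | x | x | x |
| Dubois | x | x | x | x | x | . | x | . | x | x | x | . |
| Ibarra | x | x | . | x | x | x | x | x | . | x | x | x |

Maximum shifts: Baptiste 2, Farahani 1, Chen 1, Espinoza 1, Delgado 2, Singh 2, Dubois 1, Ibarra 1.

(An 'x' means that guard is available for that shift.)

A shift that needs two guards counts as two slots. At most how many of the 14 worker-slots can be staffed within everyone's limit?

11

Total capacity across all guards is 2+1+1+1+2+2+1+1 = 11, and 14 slots are needed, so at most 11 can be filled.
An assignment achieving 11: Nov 10→Baptiste, Nov 11→Chen+Delgado, Nov 12→Espinoza, Nov 13→Delgado, Nov 14→Singh, Nov 16→Farahani, Nov 17→Baptiste, Nov 18→Dubois, Nov 19→Ibarra, Nov 20→Singh.
Loads: Baptiste 2/2, Farahani 1/1, Chen 1/1, Espinoza 1/1, Delgado 2/2, Singh 2/2, Dubois 1/1, Ibarra 1/1.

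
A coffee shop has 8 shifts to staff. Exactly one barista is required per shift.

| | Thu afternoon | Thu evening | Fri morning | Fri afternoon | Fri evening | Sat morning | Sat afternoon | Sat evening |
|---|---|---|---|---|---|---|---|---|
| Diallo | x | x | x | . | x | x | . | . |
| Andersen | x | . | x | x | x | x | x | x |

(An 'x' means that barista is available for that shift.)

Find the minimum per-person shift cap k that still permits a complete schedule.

4

With 2 baristas and 8 worker-slots to fill, someone must work at least ⌈8/2⌉ = 4 shifts, so k ≥ 4.
k = 4 works: Thu afternoon→Diallo, Thu evening→Diallo, Fri morning→Diallo, Fri afternoon→Andersen, Fri evening→Diallo, Sat morning→Andersen, Sat afternoon→Andersen, Sat evening→Andersen.
Loads: Diallo 4, Andersen 4 — all ≤ 4.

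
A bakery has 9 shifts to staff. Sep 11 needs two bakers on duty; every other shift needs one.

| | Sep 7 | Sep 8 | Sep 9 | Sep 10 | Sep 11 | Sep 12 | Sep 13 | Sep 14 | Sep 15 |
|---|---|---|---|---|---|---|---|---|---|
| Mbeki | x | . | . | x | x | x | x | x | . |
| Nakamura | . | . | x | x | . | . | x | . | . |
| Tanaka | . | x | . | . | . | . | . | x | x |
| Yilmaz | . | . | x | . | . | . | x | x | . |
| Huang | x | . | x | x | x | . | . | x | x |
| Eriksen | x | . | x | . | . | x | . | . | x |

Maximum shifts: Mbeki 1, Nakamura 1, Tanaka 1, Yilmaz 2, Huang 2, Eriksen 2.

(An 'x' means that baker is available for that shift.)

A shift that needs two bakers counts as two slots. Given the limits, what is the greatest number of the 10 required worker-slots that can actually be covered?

9

Total capacity across all bakers is 1+1+1+2+2+2 = 9, and 10 slots are needed, so at most 9 can be filled.
An assignment achieving 9: Sep 7→Huang, Sep 8→Tanaka, Sep 9→Yilmaz, Sep 10→Nakamura, Sep 11→Mbeki+Huang, Sep 12→Eriksen, Sep 13→Yilmaz, Sep 15→Eriksen.
Loads: Mbeki 1/1, Nakamura 1/1, Tanaka 1/1, Yilmaz 2/2, Huang 2/2, Eriksen 2/2.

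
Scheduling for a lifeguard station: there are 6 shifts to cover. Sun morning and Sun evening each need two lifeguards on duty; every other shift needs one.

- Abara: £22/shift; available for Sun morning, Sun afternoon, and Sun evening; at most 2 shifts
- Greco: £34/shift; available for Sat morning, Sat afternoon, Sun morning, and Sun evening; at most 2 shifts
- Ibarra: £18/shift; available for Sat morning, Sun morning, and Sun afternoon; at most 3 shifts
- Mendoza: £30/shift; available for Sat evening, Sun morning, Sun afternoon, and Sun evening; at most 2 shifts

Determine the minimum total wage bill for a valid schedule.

Sat afternoon can only be covered by Greco, so that assignment is forced.
Sat evening can only be covered by Mendoza, so that assignment is forced.
Picking the cheapest available lifeguard for each shift independently would cost £192, and that bound is achievable.
An optimal schedule: Sat morning→Ibarra, Sat afternoon→Greco, Sat evening→Mendoza, Sun morning→Ibarra+Abara, Sun afternoon→Ibarra, Sun evening→Abara+Mendoza.
Total: 18 + 34 + 30 + 18 + 22 + 18 + 22 + 30 = £192.

£192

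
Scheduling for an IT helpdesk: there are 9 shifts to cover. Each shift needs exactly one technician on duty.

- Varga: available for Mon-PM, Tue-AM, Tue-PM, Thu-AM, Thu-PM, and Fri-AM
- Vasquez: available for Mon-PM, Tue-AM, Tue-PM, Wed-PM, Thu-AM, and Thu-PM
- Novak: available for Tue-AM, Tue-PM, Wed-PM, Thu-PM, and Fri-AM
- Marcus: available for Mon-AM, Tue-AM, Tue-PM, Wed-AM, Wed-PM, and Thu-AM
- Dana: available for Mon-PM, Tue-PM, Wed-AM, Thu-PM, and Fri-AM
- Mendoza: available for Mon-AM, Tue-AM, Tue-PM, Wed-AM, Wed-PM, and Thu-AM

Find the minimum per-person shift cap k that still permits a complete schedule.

With 6 technicians and 9 worker-slots to fill, someone must work at least ⌈9/6⌉ = 2 shifts, so k ≥ 2.
k = 2 works: Mon-AM→Marcus, Mon-PM→Varga, Tue-AM→Novak, Tue-PM→Dana, Wed-AM→Marcus, Wed-PM→Vasquez, Thu-AM→Vasquez, Thu-PM→Novak, Fri-AM→Varga.
Loads: Varga 2, Vasquez 2, Novak 2, Marcus 2, Dana 1, Mendoza 0 — all ≤ 2.

2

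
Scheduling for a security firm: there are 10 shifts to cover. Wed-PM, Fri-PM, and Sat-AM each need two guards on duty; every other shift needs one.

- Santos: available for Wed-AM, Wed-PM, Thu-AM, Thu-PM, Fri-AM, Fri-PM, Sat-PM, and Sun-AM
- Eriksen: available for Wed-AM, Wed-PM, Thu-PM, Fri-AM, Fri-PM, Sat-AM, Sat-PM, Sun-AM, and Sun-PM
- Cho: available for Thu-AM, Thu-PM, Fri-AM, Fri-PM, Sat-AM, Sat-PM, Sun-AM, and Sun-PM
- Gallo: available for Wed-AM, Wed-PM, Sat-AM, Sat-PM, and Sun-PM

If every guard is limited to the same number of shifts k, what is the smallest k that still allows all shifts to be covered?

With 4 guards and 13 worker-slots to fill, someone must work at least ⌈13/4⌉ = 4 shifts, so k ≥ 4.
k = 4 works: Wed-AM→Santos, Wed-PM→Santos+Eriksen, Thu-AM→Santos, Thu-PM→Santos, Fri-AM→Eriksen, Fri-PM→Eriksen+Cho, Sat-AM→Eriksen+Cho, Sat-PM→Gallo, Sun-AM→Cho, Sun-PM→Cho.
Loads: Santos 4, Eriksen 4, Cho 4, Gallo 1 — all ≤ 4.

4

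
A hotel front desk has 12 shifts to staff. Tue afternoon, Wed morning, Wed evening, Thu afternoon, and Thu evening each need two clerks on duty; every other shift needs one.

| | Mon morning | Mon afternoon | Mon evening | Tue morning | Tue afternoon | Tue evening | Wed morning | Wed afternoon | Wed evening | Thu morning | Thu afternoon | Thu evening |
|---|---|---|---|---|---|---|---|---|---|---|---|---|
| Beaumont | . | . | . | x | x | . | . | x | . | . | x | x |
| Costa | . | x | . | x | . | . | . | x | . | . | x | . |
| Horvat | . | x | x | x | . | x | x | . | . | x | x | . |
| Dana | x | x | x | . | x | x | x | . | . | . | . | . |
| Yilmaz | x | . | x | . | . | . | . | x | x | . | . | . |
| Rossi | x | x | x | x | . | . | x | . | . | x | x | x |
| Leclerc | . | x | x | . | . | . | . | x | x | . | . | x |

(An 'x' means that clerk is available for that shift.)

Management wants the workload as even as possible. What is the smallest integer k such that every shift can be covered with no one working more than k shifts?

With 7 clerks and 17 worker-slots to fill, someone must work at least ⌈17/7⌉ = 3 shifts, so k ≥ 3.
k = 3 works: Mon morning→Dana, Mon afternoon→Costa, Mon evening→Yilmaz, Tue morning→Beaumont, Tue afternoon→Beaumont+Dana, Tue evening→Horvat, Wed morning→Horvat+Dana, Wed afternoon→Costa, Wed evening→Yilmaz+Leclerc, Thu morning→Horvat, Thu afternoon→Costa+Rossi, Thu evening→Beaumont+Rossi.
Loads: Beaumont 3, Costa 3, Horvat 3, Dana 3, Yilmaz 2, Rossi 2, Leclerc 1 — all ≤ 3.

3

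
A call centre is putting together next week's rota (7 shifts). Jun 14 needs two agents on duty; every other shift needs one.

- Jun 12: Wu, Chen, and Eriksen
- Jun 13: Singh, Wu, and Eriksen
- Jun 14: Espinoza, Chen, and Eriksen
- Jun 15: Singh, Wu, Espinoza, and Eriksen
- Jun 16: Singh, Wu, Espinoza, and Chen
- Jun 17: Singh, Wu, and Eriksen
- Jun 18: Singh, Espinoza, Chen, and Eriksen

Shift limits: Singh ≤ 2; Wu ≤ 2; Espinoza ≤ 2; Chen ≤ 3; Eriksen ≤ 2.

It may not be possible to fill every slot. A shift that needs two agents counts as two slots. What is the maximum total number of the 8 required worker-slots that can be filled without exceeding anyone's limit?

8

Total capacity across all agents is 2+2+2+3+2 = 11, and 8 slots are needed, so at most 8 can be filled.
An assignment achieving 8: Jun 12→Wu, Jun 13→Singh, Jun 14→Espinoza+Chen, Jun 15→Wu, Jun 16→Espinoza, Jun 17→Singh, Jun 18→Chen.
Loads: Singh 2/2, Wu 2/2, Espinoza 2/2, Chen 2/3, Eriksen 0/2.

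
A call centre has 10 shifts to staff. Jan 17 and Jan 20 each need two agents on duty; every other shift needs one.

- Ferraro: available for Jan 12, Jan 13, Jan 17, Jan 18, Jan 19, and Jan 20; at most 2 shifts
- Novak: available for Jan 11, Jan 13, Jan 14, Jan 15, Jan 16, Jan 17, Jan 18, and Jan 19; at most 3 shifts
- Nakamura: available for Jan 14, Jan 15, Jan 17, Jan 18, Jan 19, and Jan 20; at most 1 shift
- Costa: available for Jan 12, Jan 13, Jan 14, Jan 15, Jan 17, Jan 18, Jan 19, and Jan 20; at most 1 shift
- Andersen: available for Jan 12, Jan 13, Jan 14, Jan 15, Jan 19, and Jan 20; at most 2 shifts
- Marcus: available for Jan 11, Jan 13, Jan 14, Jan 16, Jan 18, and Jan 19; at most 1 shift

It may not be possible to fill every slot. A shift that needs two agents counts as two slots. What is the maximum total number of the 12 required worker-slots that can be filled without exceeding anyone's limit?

Total capacity across all agents is 2+3+1+1+2+1 = 10, and 12 slots are needed, so at most 10 can be filled.
An assignment achieving 10: Jan 11→Novak, Jan 12→Ferraro, Jan 13→Andersen, Jan 14→Marcus, Jan 15→Novak, Jan 16→Novak, Jan 17→Ferraro+Nakamura, Jan 20→Costa+Andersen.
Loads: Ferraro 2/2, Novak 3/3, Nakamura 1/1, Costa 1/1, Andersen 2/2, Marcus 1/1.

10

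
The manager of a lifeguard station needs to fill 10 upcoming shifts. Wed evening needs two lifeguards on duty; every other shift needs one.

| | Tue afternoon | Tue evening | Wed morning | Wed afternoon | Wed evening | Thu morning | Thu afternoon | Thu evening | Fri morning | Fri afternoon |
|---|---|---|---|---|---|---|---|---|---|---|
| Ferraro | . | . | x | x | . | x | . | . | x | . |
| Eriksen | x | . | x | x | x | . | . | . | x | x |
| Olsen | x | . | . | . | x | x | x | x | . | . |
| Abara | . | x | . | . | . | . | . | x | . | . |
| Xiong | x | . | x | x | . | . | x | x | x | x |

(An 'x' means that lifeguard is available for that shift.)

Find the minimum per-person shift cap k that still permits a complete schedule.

With 5 lifeguards and 11 worker-slots to fill, someone must work at least ⌈11/5⌉ = 3 shifts, so k ≥ 3.
k = 3 works: Tue afternoon→Eriksen, Tue evening→Abara, Wed morning→Ferraro, Wed afternoon→Ferraro, Wed evening→Eriksen+Olsen, Thu morning→Ferraro, Thu afternoon→Olsen, Thu evening→Olsen, Fri morning→Xiong, Fri afternoon→Eriksen.
Loads: Ferraro 3, Eriksen 3, Olsen 3, Abara 1, Xiong 1 — all ≤ 3.

3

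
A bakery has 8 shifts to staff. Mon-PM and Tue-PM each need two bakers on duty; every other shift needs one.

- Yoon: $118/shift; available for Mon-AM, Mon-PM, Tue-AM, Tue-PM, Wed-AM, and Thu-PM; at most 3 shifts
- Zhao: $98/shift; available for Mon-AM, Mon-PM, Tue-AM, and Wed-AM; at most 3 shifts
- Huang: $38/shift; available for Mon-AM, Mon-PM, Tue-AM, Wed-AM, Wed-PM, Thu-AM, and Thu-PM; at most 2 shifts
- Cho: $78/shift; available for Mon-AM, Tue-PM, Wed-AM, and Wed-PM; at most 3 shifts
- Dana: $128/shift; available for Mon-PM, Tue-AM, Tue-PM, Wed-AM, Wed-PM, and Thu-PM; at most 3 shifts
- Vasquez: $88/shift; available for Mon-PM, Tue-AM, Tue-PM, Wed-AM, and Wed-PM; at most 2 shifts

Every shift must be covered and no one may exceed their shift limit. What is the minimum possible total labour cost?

Thu-AM can only be covered by Huang, so that assignment is forced.
Picking the cheapest available baker for each shift independently would cost $520, but that ignores the shift limits.
An optimal schedule: Mon-AM→Cho, Mon-PM→Vasquez+Zhao, Tue-AM→Zhao, Tue-PM→Cho+Vasquez, Wed-AM→Zhao, Wed-PM→Cho, Thu-AM→Huang, Thu-PM→Huang.
Total: 78 + 88 + 98 + 98 + 78 + 88 + 98 + 78 + 38 + 38 = $780.

$780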